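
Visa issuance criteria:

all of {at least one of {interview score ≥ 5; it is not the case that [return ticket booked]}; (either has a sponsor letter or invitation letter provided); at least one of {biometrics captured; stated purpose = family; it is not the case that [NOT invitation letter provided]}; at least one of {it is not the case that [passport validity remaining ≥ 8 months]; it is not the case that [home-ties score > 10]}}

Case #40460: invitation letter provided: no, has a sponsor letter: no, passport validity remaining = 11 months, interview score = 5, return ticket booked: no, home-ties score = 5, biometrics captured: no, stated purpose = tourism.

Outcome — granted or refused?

Refused

Atomic conditions:
  interview score ≥ 5: 5 ≥ 5 is true
  return ticket booked: no → false
  has a sponsor letter: no → false
  invitation letter provided: no → false
  biometrics captured: no → false
  stated purpose = family: tourism == family is false
  NOT invitation letter provided: no → true
  passport validity remaining ≥ 8 months: 11 ≥ 8 is true
  home-ties score > 10: 5 > 10 is false
Combine:
[1.2] NOT false = true
[1] true OR true = true
[2] false OR false = false
[3.3] NOT true = false
[3] false OR false OR false = false
[4.1] NOT true = false
[4.2] NOT false = true
[4] false OR true = true
[root] true AND false AND false AND true = false
Overall: false → refused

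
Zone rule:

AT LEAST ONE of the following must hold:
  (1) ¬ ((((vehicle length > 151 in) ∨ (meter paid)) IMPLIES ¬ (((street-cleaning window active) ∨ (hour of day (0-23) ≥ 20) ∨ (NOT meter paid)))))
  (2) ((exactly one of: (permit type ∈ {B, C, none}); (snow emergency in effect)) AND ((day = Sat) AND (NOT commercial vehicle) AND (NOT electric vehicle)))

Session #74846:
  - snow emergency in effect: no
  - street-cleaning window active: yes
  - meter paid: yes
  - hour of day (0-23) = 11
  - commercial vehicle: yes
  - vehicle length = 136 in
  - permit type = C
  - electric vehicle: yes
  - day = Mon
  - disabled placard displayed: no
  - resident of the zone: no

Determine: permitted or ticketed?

Permitted

Atomic conditions:
  vehicle length > 151 in: 136 > 151 is false
  meter paid: yes → true
  street-cleaning window active: yes → true
  hour of day (0-23) ≥ 20: 11 ≥ 20 is false
  NOT meter paid: yes → false
  permit type ∈ {B, C, none}: C is in the set → true
  snow emergency in effect: no → false
  day = Sat: Mon == Sat is false
  NOT commercial vehicle: yes → false
  NOT electric vehicle: yes → false
Combine:
[1.1.1] false OR true = true
[1.1.2.1] true OR false OR false = true
[1.1.2] NOT true = false
[1.1] true → false = false
[1] NOT false = true
[2.1] exactly-one(true, false) = true
[2.2] false AND false AND false = false
[2] true AND false = false
[root] true OR false = true
Overall: true → permitted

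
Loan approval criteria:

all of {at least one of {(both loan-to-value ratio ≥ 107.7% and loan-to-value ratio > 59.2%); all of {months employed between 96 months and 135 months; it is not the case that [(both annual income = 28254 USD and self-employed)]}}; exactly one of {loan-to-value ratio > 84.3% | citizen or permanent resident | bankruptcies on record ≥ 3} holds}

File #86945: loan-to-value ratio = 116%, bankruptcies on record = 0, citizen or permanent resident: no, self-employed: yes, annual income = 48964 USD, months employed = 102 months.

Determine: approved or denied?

Approved

Atomic conditions:
  loan-to-value ratio ≥ 107.7%: 116 ≥ 107.7 is true
  loan-to-value ratio > 59.2%: 116 > 59.2 is true
  months employed between 96 months and 135 months: 102 in [96, 135] is true
  annual income = 28254 USD: 48964 == 28254 is false
  self-employed: yes → true
  loan-to-value ratio > 84.3%: 116 > 84.3 is true
  citizen or permanent resident: no → false
  bankruptcies on record ≥ 3: 0 ≥ 3 is false
Combine:
[1.1] true AND true = true
[1.2.2.1] false AND true = false
[1.2.2] NOT false = true
[1.2] true AND true = true
[1] true OR true = true
[2] exactly-one(true, false, false) = true
[root] true AND true = true
Overall: true → approved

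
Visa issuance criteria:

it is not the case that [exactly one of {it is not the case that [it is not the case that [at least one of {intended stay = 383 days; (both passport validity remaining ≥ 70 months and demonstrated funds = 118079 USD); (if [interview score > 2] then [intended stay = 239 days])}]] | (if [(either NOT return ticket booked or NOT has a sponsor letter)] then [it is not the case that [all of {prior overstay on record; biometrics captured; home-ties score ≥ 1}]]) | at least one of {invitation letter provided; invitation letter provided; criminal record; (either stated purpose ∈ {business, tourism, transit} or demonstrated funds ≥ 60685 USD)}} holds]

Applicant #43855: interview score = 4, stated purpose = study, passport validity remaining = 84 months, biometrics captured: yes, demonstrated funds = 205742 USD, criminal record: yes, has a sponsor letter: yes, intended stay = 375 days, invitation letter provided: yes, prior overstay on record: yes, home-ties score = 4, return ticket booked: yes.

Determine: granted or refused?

Atomic conditions:
  intended stay = 383 days: 375 == 383 is false
  passport validity remaining ≥ 70 months: 84 ≥ 70 is true
  demonstrated funds = 118079 USD: 205742 == 118079 is false
  interview score > 2: 4 > 2 is true
  intended stay = 239 days: 375 == 239 is false
  NOT return ticket booked: yes → false
  NOT has a sponsor letter: yes → false
  prior overstay on record: yes → true
  biometrics captured: yes → true
  home-ties score ≥ 1: 4 ≥ 1 is true
  invitation letter provided: yes → true
  criminal record: yes → true
  stated purpose ∈ {business, tourism, transit}: study is not in the set → false
  demonstrated funds ≥ 60685 USD: 205742 ≥ 60685 is true
Combine:
[1.1.1.1.2] true AND false = false
[1.1.1.1.3] true → false = false
[1.1.1.1] false OR false OR false = false
[1.1.1] NOT false = true
[1.1] NOT true = false
[1.2.1] false OR false = false
[1.2.2.1] true AND true AND true = true
[1.2.2] NOT true = false
[1.2] false → false (antecedent false ⇒ implication holds) = true
[1.3.4] false OR true = true
[1.3] true OR true OR true OR true = true
[1] exactly-one(false, true, true) = false
[root] NOT false = true
Overall: true → granted

Granted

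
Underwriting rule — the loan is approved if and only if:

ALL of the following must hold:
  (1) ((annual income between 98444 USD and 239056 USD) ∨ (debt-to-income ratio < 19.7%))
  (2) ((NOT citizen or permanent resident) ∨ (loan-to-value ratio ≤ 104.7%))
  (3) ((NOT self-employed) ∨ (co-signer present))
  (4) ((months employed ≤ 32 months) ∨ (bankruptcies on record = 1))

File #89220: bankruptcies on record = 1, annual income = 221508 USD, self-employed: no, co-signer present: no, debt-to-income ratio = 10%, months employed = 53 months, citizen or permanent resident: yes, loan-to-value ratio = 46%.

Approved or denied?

Approved

Atomic conditions:
  annual income between 98444 USD and 239056 USD: 221508 in [98444, 239056] is true
  debt-to-income ratio < 19.7%: 10 < 19.7 is true
  NOT citizen or permanent resident: yes → false
  loan-to-value ratio ≤ 104.7%: 46 ≤ 104.7 is true
  NOT self-employed: no → true
  co-signer present: no → false
  months employed ≤ 32 months: 53 ≤ 32 is false
  bankruptcies on record = 1: 1 == 1 is true
Combine:
[1] true OR true = true
[2] false OR true = true
[3] true OR false = true
[4] false OR true = true
[root] true AND true AND true AND true = true
Overall: true → approved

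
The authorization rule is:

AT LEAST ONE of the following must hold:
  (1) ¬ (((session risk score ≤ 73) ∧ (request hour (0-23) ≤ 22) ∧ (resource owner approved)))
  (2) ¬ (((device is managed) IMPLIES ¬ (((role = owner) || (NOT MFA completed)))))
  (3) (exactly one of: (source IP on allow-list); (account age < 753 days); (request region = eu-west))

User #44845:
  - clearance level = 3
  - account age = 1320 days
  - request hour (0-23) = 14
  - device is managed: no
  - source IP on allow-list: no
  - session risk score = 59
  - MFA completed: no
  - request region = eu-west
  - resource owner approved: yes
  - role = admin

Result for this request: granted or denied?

Atomic conditions:
  session risk score ≤ 73: 59 ≤ 73 is true
  request hour (0-23) ≤ 22: 14 ≤ 22 is true
  resource owner approved: yes → true
  device is managed: no → false
  role = owner: admin == owner is false
  NOT MFA completed: no → true
  source IP on allow-list: no → false
  account age < 753 days: 1320 < 753 is false
  request region = eu-west: eu-west == eu-west is true
Combine:
[1.1] true AND true AND true = true
[1] NOT true = false
[2.1.2.1] false OR true = true
[2.1.2] NOT true = false
[2.1] false → false (antecedent false ⇒ implication holds) = true
[2] NOT true = false
[3] exactly-one(false, false, true) = true
[root] false OR false OR true = true
Overall: true → granted

Granted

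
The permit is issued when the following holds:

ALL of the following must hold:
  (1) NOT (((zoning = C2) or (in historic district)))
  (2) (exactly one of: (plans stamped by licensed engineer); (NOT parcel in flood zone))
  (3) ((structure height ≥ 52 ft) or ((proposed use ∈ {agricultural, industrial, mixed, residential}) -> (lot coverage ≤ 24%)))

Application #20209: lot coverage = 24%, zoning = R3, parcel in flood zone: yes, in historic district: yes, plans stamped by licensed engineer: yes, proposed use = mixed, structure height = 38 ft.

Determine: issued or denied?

Denied

Atomic conditions:
  zoning = C2: R3 == C2 is false
  in historic district: yes → true
  plans stamped by licensed engineer: yes → true
  NOT parcel in flood zone: yes → false
  structure height ≥ 52 ft: 38 ≥ 52 is false
  proposed use ∈ {agricultural, industrial, mixed, residential}: mixed is in the set → true
  lot coverage ≤ 24%: 24 ≤ 24 is true
Combine:
[1.1] false OR true = true
[1] NOT true = false
[2] exactly-one(true, false) = true
[3.2] true → true = true
[3] false OR true = true
[root] false AND true AND true = false
Overall: false → denied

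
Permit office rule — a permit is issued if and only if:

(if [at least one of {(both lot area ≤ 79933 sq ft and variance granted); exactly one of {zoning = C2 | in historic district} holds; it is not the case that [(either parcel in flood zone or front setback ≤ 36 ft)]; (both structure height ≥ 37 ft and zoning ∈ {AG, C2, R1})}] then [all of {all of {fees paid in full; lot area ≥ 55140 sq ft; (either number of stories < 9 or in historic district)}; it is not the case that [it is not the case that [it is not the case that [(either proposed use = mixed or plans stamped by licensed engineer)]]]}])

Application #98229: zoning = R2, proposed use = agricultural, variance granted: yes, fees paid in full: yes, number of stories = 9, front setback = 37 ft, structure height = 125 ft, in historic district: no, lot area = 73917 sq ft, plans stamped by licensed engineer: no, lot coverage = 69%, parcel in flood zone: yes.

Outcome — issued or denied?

Denied

Atomic conditions:
  lot area ≤ 79933 sq ft: 73917 ≤ 79933 is true
  variance granted: yes → true
  zoning = C2: R2 == C2 is false
  in historic district: no → false
  parcel in flood zone: yes → true
  front setback ≤ 36 ft: 37 ≤ 36 is false
  structure height ≥ 37 ft: 125 ≥ 37 is true
  zoning ∈ {AG, C2, R1}: R2 is not in the set → false
  fees paid in full: yes → true
  lot area ≥ 55140 sq ft: 73917 ≥ 55140 is true
  number of stories < 9: 9 < 9 is false
  proposed use = mixed: agricultural == mixed is false
  plans stamped by licensed engineer: no → false
Combine:
[1.1] true AND true = true
[1.2] exactly-one(false, false) = false
[1.3.1] true OR false = true
[1.3] NOT true = false
[1.4] true AND false = false
[1] true OR false OR false OR false = true
[2.1.3] false OR false = false
[2.1] true AND true AND false = false
[2.2.1.1.1] false OR false = false
[2.2.1.1] NOT false = true
[2.2.1] NOT true = false
[2.2] NOT false = true
[2] false AND true = false
[root] true → false = false
Overall: false → denied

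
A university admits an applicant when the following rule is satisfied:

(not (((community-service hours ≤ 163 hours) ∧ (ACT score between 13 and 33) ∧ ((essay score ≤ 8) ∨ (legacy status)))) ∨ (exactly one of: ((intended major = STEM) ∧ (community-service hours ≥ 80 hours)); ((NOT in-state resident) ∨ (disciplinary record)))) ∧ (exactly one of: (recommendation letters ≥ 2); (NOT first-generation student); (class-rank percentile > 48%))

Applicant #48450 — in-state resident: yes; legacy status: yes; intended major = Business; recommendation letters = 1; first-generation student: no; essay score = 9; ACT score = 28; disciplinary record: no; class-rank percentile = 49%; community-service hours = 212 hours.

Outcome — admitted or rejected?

Atomic conditions:
  community-service hours ≤ 163 hours: 212 ≤ 163 is false
  ACT score between 13 and 33: 28 in [13, 33] is true
  essay score ≤ 8: 9 ≤ 8 is false
  legacy status: yes → true
  intended major = STEM: Business == STEM is false
  community-service hours ≥ 80 hours: 212 ≥ 80 is true
  NOT in-state resident: yes → false
  disciplinary record: no → false
  recommendation letters ≥ 2: 1 ≥ 2 is false
  NOT first-generation student: no → true
  class-rank percentile > 48%: 49 > 48 is true
Combine:
[1.1.1.3] false OR true = true
[1.1.1] false AND true AND true = false
[1.1] NOT false = true
[1.2.1] false AND true = false
[1.2.2] false OR false = false
[1.2] exactly-one(false, false) = false
[1] true OR false = true
[2] exactly-one(false, true, true) = false
[root] true AND false = false
Overall: false → rejected

Rejected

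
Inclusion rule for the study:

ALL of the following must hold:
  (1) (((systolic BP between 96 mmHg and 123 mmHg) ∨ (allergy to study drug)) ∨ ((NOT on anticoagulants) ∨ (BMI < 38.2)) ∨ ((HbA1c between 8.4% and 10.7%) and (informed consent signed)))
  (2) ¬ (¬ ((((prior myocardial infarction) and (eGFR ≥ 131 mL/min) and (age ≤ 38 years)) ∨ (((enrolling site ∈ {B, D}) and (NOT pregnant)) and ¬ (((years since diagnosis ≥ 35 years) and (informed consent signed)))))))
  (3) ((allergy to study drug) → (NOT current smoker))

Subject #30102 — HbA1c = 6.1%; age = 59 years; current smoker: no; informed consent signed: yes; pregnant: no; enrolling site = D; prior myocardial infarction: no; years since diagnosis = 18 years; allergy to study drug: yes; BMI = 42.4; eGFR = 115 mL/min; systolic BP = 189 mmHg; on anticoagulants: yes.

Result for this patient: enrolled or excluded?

Atomic conditions:
  systolic BP between 96 mmHg and 123 mmHg: 189 in [96, 123] is false
  allergy to study drug: yes → true
  NOT on anticoagulants: yes → false
  BMI < 38.2: 42.4 < 38.2 is false
  HbA1c between 8.4% and 10.7%: 6.1 in [8.4, 10.7] is false
  informed consent signed: yes → true
  prior myocardial infarction: no → false
  eGFR ≥ 131 mL/min: 115 ≥ 131 is false
  age ≤ 38 years: 59 ≤ 38 is false
  enrolling site ∈ {B, D}: D is in the set → true
  NOT pregnant: no → true
  years since diagnosis ≥ 35 years: 18 ≥ 35 is false
  NOT current smoker: no → true
Combine:
[1.1] false OR true = true
[1.2] false OR false = false
[1.3] false AND true = false
[1] true OR false OR false = true
[2.1.1.1] false AND false AND false = false
[2.1.1.2.1] true AND true = true
[2.1.1.2.2.1] false AND true = false
[2.1.1.2.2] NOT false = true
[2.1.1.2] true AND true = true
[2.1.1] false OR true = true
[2.1] NOT true = false
[2] NOT false = true
[3] true → true = true
[root] true AND true AND true = true
Overall: true → enrolled

Enrolled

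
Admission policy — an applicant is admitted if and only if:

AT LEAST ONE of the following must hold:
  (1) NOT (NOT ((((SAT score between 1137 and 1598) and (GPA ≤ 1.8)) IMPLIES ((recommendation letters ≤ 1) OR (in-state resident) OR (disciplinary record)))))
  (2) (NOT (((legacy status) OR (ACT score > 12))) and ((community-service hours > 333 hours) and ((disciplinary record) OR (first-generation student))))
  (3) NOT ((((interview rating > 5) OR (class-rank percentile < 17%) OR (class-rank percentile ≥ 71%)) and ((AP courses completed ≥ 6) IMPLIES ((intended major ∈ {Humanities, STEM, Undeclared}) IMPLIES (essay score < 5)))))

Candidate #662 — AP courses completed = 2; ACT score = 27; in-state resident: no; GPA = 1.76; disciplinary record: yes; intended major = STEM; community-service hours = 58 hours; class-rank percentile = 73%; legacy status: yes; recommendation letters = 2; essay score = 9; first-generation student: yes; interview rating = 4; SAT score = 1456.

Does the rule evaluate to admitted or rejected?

Admitted

Atomic conditions:
  SAT score between 1137 and 1598: 1456 in [1137, 1598] is true
  GPA ≤ 1.8: 1.76 ≤ 1.8 is true
  recommendation letters ≤ 1: 2 ≤ 1 is false
  in-state resident: no → false
  disciplinary record: yes → true
  legacy status: yes → true
  ACT score > 12: 27 > 12 is true
  community-service hours > 333 hours: 58 > 333 is false
  first-generation student: yes → true
  interview rating > 5: 4 > 5 is false
  class-rank percentile < 17%: 73 < 17 is false
  class-rank percentile ≥ 71%: 73 ≥ 71 is true
  AP courses completed ≥ 6: 2 ≥ 6 is false
  intended major ∈ {Humanities, STEM, Undeclared}: STEM is in the set → true
  essay score < 5: 9 < 5 is false
Combine:
[1.1.1.1] true AND true = true
[1.1.1.2] false OR false OR true = true
[1.1.1] true → true = true
[1.1] NOT true = false
[1] NOT false = true
[2.1.1] true OR true = true
[2.1] NOT true = false
[2.2.2] true OR true = true
[2.2] false AND true = false
[2] false AND false = false
[3.1.1] false OR false OR true = true
[3.1.2.2] true → false = false
[3.1.2] false → false (antecedent false ⇒ implication holds) = true
[3.1] true AND true = true
[3] NOT true = false
[root] true OR false OR false = true
Overall: true → admitted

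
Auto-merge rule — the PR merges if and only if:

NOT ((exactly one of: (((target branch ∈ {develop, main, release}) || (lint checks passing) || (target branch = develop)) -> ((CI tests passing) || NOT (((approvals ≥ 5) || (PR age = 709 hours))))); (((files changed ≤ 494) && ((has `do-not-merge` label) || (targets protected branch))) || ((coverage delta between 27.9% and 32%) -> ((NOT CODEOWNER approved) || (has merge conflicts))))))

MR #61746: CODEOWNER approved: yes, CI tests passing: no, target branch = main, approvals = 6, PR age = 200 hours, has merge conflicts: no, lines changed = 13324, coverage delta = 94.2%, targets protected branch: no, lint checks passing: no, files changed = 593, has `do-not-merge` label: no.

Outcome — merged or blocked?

Blocked

Atomic conditions:
  target branch ∈ {develop, main, release}: main is in the set → true
  lint checks passing: no → false
  target branch = develop: main == develop is false
  CI tests passing: no → false
  approvals ≥ 5: 6 ≥ 5 is true
  PR age = 709 hours: 200 == 709 is false
  files changed ≤ 494: 593 ≤ 494 is false
  has `do-not-merge` label: no → false
  targets protected branch: no → false
  coverage delta between 27.9% and 32%: 94.2 in [27.9, 32] is false
  NOT CODEOWNER approved: yes → false
  has merge conflicts: no → false
Combine:
[1.1.1] true OR false OR false = true
[1.1.2.2.1] true OR false = true
[1.1.2.2] NOT true = false
[1.1.2] false OR false = false
[1.1] true → false = false
[1.2.1.2] false OR false = false
[1.2.1] false AND false = false
[1.2.2.2] false OR false = false
[1.2.2] false → false (antecedent false ⇒ implication holds) = true
[1.2] false OR true = true
[1] exactly-one(false, true) = true
[root] NOT true = false
Overall: false → blocked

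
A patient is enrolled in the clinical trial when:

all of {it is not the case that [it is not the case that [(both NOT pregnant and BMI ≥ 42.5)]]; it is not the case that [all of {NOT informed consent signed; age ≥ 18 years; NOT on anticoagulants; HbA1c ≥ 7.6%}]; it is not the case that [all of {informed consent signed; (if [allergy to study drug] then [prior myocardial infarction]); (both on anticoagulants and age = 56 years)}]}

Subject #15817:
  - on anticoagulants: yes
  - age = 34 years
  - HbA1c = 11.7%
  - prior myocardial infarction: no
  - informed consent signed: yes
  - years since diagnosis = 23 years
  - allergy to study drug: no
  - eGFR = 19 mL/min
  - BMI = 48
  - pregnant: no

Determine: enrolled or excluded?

Enrolled

Atomic conditions:
  NOT pregnant: no → true
  BMI ≥ 42.5: 48 ≥ 42.5 is true
  NOT informed consent signed: yes → false
  age ≥ 18 years: 34 ≥ 18 is true
  NOT on anticoagulants: yes → false
  HbA1c ≥ 7.6%: 11.7 ≥ 7.6 is true
  informed consent signed: yes → true
  allergy to study drug: no → false
  prior myocardial infarction: no → false
  on anticoagulants: yes → true
  age = 56 years: 34 == 56 is false
Combine:
[1.1.1] true AND true = true
[1.1] NOT true = false
[1] NOT false = true
[2.1] false AND true AND false AND true = false
[2] NOT false = true
[3.1.2] false → false (antecedent false ⇒ implication holds) = true
[3.1.3] true AND false = false
[3.1] true AND true AND false = false
[3] NOT false = true
[root] true AND true AND true = true
Overall: true → enrolled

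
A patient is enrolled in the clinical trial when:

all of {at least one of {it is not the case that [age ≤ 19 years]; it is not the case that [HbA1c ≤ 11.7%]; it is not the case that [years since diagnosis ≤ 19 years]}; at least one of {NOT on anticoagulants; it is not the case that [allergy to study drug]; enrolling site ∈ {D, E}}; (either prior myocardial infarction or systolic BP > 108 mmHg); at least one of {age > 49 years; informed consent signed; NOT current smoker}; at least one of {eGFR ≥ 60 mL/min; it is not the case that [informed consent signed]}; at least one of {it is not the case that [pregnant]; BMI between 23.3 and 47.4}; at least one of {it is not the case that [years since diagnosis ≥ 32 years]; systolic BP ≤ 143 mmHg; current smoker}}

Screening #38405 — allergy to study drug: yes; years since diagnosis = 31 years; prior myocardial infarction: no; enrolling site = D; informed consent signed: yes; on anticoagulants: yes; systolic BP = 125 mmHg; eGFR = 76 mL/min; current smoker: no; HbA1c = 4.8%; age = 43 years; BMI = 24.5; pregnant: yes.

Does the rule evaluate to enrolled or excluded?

Enrolled

Atomic conditions:
  age ≤ 19 years: 43 ≤ 19 is false
  HbA1c ≤ 11.7%: 4.8 ≤ 11.7 is true
  years since diagnosis ≤ 19 years: 31 ≤ 19 is false
  NOT on anticoagulants: yes → false
  allergy to study drug: yes → true
  enrolling site ∈ {D, E}: D is in the set → true
  prior myocardial infarction: no → false
  systolic BP > 108 mmHg: 125 > 108 is true
  age > 49 years: 43 > 49 is false
  informed consent signed: yes → true
  NOT current smoker: no → true
  eGFR ≥ 60 mL/min: 76 ≥ 60 is true
  pregnant: yes → true
  BMI between 23.3 and 47.4: 24.5 in [23.3, 47.4] is true
  years since diagnosis ≥ 32 years: 31 ≥ 32 is false
  systolic BP ≤ 143 mmHg: 125 ≤ 143 is true
  current smoker: no → false
Combine:
[1.1] NOT false = true
[1.2] NOT true = false
[1.3] NOT false = true
[1] true OR false OR true = true
[2.2] NOT true = false
[2] false OR false OR true = true
[3] false OR true = true
[4] false OR true OR true = true
[5.2] NOT true = false
[5] true OR false = true
[6.1] NOT true = false
[6] false OR true = true
[7.1] NOT false = true
[7] true OR true OR false = true
[root] true AND true AND true AND true AND true AND true AND true = true
Overall: true → enrolled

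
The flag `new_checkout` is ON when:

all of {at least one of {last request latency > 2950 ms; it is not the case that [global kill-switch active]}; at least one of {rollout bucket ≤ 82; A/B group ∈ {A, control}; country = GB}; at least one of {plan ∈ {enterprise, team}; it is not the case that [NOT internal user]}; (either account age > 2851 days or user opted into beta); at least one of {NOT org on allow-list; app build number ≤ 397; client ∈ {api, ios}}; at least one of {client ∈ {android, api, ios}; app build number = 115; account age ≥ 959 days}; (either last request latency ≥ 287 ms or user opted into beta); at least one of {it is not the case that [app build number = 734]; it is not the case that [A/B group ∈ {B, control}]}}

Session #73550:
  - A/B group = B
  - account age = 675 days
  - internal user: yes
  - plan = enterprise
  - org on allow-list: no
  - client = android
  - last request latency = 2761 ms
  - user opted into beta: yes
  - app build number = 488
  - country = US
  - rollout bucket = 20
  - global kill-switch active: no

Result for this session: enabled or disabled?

Enabled

Atomic conditions:
  last request latency > 2950 ms: 2761 > 2950 is false
  global kill-switch active: no → false
  rollout bucket ≤ 82: 20 ≤ 82 is true
  A/B group ∈ {A, control}: B is not in the set → false
  country = GB: US == GB is false
  plan ∈ {enterprise, team}: enterprise is in the set → true
  NOT internal user: yes → false
  account age > 2851 days: 675 > 2851 is false
  user opted into beta: yes → true
  NOT org on allow-list: no → true
  app build number ≤ 397: 488 ≤ 397 is false
  client ∈ {api, ios}: android is not in the set → false
  client ∈ {android, api, ios}: android is in the set → true
  app build number = 115: 488 == 115 is false
  account age ≥ 959 days: 675 ≥ 959 is false
  last request latency ≥ 287 ms: 2761 ≥ 287 is true
  app build number = 734: 488 == 734 is false
  A/B group ∈ {B, control}: B is in the set → true
Combine:
[1.2] NOT false = true
[1] false OR true = true
[2] true OR false OR false = true
[3.2] NOT false = true
[3] true OR true = true
[4] false OR true = true
[5] true OR false OR false = true
[6] true OR false OR false = true
[7] true OR true = true
[8.1] NOT false = true
[8.2] NOT true = false
[8] true OR false = true
[root] true AND true AND true AND true AND true AND true AND true AND true = true
Overall: true → enabled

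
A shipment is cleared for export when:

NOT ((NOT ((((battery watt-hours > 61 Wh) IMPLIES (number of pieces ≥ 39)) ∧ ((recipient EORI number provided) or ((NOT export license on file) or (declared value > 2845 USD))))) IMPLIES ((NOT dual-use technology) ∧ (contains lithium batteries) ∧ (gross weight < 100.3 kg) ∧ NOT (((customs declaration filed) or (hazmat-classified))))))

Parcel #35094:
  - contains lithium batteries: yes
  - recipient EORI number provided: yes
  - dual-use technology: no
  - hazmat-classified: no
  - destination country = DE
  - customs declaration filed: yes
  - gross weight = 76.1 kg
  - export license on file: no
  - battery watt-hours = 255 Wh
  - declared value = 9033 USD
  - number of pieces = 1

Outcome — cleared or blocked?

Cleared

Atomic conditions:
  battery watt-hours > 61 Wh: 255 > 61 is true
  number of pieces ≥ 39: 1 ≥ 39 is false
  recipient EORI number provided: yes → true
  NOT export license on file: no → true
  declared value > 2845 USD: 9033 > 2845 is true
  NOT dual-use technology: no → true
  contains lithium batteries: yes → true
  gross weight < 100.3 kg: 76.1 < 100.3 is true
  customs declaration filed: yes → true
  hazmat-classified: no → false
Combine:
[1.1.1.1] true → false = false
[1.1.1.2.2] true OR true = true
[1.1.1.2] true OR true = true
[1.1.1] false AND true = false
[1.1] NOT false = true
[1.2.4.1] true OR false = true
[1.2.4] NOT true = false
[1.2] true AND true AND true AND false = false
[1] true → false = false
[root] NOT false = true
Overall: true → cleared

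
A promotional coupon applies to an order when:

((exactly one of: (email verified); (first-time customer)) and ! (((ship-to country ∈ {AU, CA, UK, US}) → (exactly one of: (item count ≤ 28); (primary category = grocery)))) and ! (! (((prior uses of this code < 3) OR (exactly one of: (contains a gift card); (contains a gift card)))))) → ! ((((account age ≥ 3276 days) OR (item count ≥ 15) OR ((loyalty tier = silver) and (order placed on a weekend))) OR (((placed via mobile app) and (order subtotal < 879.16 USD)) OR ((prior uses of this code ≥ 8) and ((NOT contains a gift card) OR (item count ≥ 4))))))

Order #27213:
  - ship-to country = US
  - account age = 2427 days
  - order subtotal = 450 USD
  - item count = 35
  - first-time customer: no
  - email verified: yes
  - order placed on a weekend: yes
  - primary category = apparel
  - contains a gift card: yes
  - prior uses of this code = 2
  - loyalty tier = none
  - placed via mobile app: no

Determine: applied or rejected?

Atomic conditions:
  email verified: yes → true
  first-time customer: no → false
  ship-to country ∈ {AU, CA, UK, US}: US is in the set → true
  item count ≤ 28: 35 ≤ 28 is false
  primary category = grocery: apparel == grocery is false
  prior uses of this code < 3: 2 < 3 is true
  contains a gift card: yes → true
  account age ≥ 3276 days: 2427 ≥ 3276 is false
  item count ≥ 15: 35 ≥ 15 is true
  loyalty tier = silver: none == silver is false
  order placed on a weekend: yes → true
  placed via mobile app: no → false
  order subtotal < 879.16 USD: 450 < 879.16 is true
  prior uses of this code ≥ 8: 2 ≥ 8 is false
  NOT contains a gift card: yes → false
  item count ≥ 4: 35 ≥ 4 is true
Combine:
[1.1] exactly-one(true, false) = true
[1.2.1.2] exactly-one(false, false) = false
[1.2.1] true → false = false
[1.2] NOT false = true
[1.3.1.1.2] exactly-one(true, true) = false
[1.3.1.1] true OR false = true
[1.3.1] NOT true = false
[1.3] NOT false = true
[1] true AND true AND true = true
[2.1.1.3] false AND true = false
[2.1.1] false OR true OR false = true
[2.1.2.1] false AND true = false
[2.1.2.2.2] false OR true = true
[2.1.2.2] false AND true = false
[2.1.2] false OR false = false
[2.1] true OR false = true
[2] NOT true = false
[root] true → false = false
Overall: false → rejected

Rejected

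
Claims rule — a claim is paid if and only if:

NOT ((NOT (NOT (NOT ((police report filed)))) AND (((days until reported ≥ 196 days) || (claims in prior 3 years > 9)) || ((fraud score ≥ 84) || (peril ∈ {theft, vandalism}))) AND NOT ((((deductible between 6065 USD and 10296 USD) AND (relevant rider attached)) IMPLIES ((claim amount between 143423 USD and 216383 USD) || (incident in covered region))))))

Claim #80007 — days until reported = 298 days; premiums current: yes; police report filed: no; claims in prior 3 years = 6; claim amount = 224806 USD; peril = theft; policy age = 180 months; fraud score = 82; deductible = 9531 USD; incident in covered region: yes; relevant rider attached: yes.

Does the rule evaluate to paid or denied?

Atomic conditions:
  police report filed: no → false
  days until reported ≥ 196 days: 298 ≥ 196 is true
  claims in prior 3 years > 9: 6 > 9 is false
  fraud score ≥ 84: 82 ≥ 84 is false
  peril ∈ {theft, vandalism}: theft is in the set → true
  deductible between 6065 USD and 10296 USD: 9531 in [6065, 10296] is true
  relevant rider attached: yes → true
  claim amount between 143423 USD and 216383 USD: 224806 in [143423, 216383] is false
  incident in covered region: yes → true
Combine:
[1.1.1.1] NOT false = true
[1.1.1] NOT true = false
[1.1] NOT false = true
[1.2.1] true OR false = true
[1.2.2] false OR true = true
[1.2] true OR true = true
[1.3.1.1] true AND true = true
[1.3.1.2] false OR true = true
[1.3.1] true → true = true
[1.3] NOT true = false
[1] true AND true AND false = false
[root] NOT false = true
Overall: true → paid

Paid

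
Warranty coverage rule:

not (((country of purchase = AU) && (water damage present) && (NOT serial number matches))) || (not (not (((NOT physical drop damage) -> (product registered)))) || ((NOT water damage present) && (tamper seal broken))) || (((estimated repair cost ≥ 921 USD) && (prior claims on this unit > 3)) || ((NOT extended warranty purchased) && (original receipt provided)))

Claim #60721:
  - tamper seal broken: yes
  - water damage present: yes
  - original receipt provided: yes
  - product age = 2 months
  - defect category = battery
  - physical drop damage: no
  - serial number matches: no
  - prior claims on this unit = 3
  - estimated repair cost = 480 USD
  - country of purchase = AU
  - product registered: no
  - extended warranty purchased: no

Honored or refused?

Honored

Atomic conditions:
  country of purchase = AU: AU == AU is true
  water damage present: yes → true
  NOT serial number matches: no → true
  NOT physical drop damage: no → true
  product registered: no → false
  NOT water damage present: yes → false
  tamper seal broken: yes → true
  estimated repair cost ≥ 921 USD: 480 ≥ 921 is false
  prior claims on this unit > 3: 3 > 3 is false
  NOT extended warranty purchased: no → true
  original receipt provided: yes → true
Combine:
[1.1] true AND true AND true = true
[1] NOT true = false
[2.1.1.1] true → false = false
[2.1.1] NOT false = true
[2.1] NOT true = false
[2.2] false AND true = false
[2] false OR false = false
[3.1] false AND false = false
[3.2] true AND true = true
[3] false OR true = true
[root] false OR false OR true = true
Overall: true → honored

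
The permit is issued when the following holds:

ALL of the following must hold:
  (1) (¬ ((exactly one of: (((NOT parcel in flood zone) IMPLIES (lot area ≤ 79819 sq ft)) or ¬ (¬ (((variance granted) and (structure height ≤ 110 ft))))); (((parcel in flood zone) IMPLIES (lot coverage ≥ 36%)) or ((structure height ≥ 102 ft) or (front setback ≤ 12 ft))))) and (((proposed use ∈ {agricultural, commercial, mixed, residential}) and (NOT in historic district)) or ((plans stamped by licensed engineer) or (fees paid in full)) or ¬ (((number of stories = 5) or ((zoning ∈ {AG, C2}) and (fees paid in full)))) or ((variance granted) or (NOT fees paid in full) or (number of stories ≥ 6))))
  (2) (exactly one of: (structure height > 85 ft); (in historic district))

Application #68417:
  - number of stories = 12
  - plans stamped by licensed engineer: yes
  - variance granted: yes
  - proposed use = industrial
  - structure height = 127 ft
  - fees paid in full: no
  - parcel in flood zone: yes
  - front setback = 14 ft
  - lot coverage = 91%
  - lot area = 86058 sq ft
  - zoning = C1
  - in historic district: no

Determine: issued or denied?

Atomic conditions:
  NOT parcel in flood zone: yes → false
  lot area ≤ 79819 sq ft: 86058 ≤ 79819 is false
  variance granted: yes → true
  structure height ≤ 110 ft: 127 ≤ 110 is false
  parcel in flood zone: yes → true
  lot coverage ≥ 36%: 91 ≥ 36 is true
  structure height ≥ 102 ft: 127 ≥ 102 is true
  front setback ≤ 12 ft: 14 ≤ 12 is false
  proposed use ∈ {agricultural, commercial, mixed, residential}: industrial is not in the set → false
  NOT in historic district: no → true
  plans stamped by licensed engineer: yes → true
  fees paid in full: no → false
  number of stories = 5: 12 == 5 is false
  zoning ∈ {AG, C2}: C1 is not in the set → false
  NOT fees paid in full: no → true
  number of stories ≥ 6: 12 ≥ 6 is true
  structure height > 85 ft: 127 > 85 is true
  in historic district: no → false
Combine:
[1.1.1.1.1] false → false (antecedent false ⇒ implication holds) = true
[1.1.1.1.2.1.1] true AND false = false
[1.1.1.1.2.1] NOT false = true
[1.1.1.1.2] NOT true = false
[1.1.1.1] true OR false = true
[1.1.1.2.1] true → true = true
[1.1.1.2.2] true OR false = true
[1.1.1.2] true OR true = true
[1.1.1] exactly-one(true, true) = false
[1.1] NOT false = true
[1.2.1] false AND true = false
[1.2.2] true OR false = true
[1.2.3.1.2] false AND false = false
[1.2.3.1] false OR false = false
[1.2.3] NOT false = true
[1.2.4] true OR true OR true = true
[1.2] false OR true OR true OR true = true
[1] true AND true = true
[2] exactly-one(true, false) = true
[root] true AND true = true
Overall: true → issued

Issued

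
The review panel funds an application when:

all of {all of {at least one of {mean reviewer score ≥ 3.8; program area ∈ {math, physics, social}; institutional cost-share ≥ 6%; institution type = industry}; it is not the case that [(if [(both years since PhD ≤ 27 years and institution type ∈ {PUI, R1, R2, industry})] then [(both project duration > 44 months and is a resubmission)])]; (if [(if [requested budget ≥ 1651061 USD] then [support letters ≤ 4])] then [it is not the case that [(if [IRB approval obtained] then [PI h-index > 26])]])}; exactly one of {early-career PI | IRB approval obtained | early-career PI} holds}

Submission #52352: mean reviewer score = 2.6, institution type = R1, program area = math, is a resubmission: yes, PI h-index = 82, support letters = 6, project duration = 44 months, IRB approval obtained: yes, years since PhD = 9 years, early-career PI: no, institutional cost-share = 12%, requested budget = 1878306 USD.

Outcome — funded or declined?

Atomic conditions:
  mean reviewer score ≥ 3.8: 2.6 ≥ 3.8 is false
  program area ∈ {math, physics, social}: math is in the set → true
  institutional cost-share ≥ 6%: 12 ≥ 6 is true
  institution type = industry: R1 == industry is false
  years since PhD ≤ 27 years: 9 ≤ 27 is true
  institution type ∈ {PUI, R1, R2, industry}: R1 is in the set → true
  project duration > 44 months: 44 > 44 is false
  is a resubmission: yes → true
  requested budget ≥ 1651061 USD: 1878306 ≥ 1651061 is true
  support letters ≤ 4: 6 ≤ 4 is false
  IRB approval obtained: yes → true
  PI h-index > 26: 82 > 26 is true
  early-career PI: no → false
Combine:
[1.1] false OR true OR true OR false = true
[1.2.1.1] true AND true = true
[1.2.1.2] false AND true = false
[1.2.1] true → false = false
[1.2] NOT false = true
[1.3.1] true → false = false
[1.3.2.1] true → true = true
[1.3.2] NOT true = false
[1.3] false → false (antecedent false ⇒ implication holds) = true
[1] true AND true AND true = true
[2] exactly-one(false, true, false) = true
[root] true AND true = true
Overall: true → funded

Funded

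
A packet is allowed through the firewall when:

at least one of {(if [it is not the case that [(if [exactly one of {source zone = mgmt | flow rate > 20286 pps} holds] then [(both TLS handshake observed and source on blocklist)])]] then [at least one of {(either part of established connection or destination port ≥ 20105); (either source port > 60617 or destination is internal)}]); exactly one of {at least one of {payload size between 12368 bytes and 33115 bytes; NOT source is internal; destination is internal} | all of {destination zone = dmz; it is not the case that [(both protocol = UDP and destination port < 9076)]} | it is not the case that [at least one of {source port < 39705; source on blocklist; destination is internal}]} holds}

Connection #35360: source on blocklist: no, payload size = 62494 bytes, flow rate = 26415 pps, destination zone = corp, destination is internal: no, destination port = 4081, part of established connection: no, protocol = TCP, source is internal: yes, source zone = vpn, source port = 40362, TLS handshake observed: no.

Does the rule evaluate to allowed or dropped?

Atomic conditions:
  source zone = mgmt: vpn == mgmt is false
  flow rate > 20286 pps: 26415 > 20286 is true
  TLS handshake observed: no → false
  source on blocklist: no → false
  part of established connection: no → false
  destination port ≥ 20105: 4081 ≥ 20105 is false
  source port > 60617: 40362 > 60617 is false
  destination is internal: no → false
  payload size between 12368 bytes and 33115 bytes: 62494 in [12368, 33115] is false
  NOT source is internal: yes → false
  destination zone = dmz: corp == dmz is false
  protocol = UDP: TCP == UDP is false
  destination port < 9076: 4081 < 9076 is true
  source port < 39705: 40362 < 39705 is false
Combine:
[1.1.1.1] exactly-one(false, true) = true
[1.1.1.2] false AND false = false
[1.1.1] true → false = false
[1.1] NOT false = true
[1.2.1] false OR false = false
[1.2.2] false OR false = false
[1.2] false OR false = false
[1] true → false = false
[2.1] false OR false OR false = false
[2.2.2.1] false AND true = false
[2.2.2] NOT false = true
[2.2] false AND true = false
[2.3.1] false OR false OR false = false
[2.3] NOT false = true
[2] exactly-one(false, false, true) = true
[root] false OR true = true
Overall: true → allowed

Allowed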